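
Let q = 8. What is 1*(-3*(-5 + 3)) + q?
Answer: 14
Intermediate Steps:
1*(-3*(-5 + 3)) + q = 1*(-3*(-5 + 3)) + 8 = 1*(-3*(-2)) + 8 = 1*6 + 8 = 6 + 8 = 14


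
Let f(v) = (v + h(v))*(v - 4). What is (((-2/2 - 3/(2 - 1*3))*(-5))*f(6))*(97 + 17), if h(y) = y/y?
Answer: -15960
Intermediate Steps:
h(y) = 1
f(v) = (1 + v)*(-4 + v) (f(v) = (v + 1)*(v - 4) = (1 + v)*(-4 + v))
(((-2/2 - 3/(2 - 1*3))*(-5))*f(6))*(97 + 17) = (((-2/2 - 3/(2 - 1*3))*(-5))*(-4 + 6**2 - 3*6))*(97 + 17) = (((-2*1/2 - 3/(2 - 3))*(-5))*(-4 + 36 - 18))*114 = (((-1 - 3/(-1))*(-5))*14)*114 = (((-1 - 3*(-1))*(-5))*14)*114 = (((-1 + 3)*(-5))*14)*114 = ((2*(-5))*14)*114 = -10*14*114 = -140*114 = -15960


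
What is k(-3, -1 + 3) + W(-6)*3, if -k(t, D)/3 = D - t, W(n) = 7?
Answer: 6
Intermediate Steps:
k(t, D) = -3*D + 3*t (k(t, D) = -3*(D - t) = -3*D + 3*t)
k(-3, -1 + 3) + W(-6)*3 = (-3*(-1 + 3) + 3*(-3)) + 7*3 = (-3*2 - 9) + 21 = (-6 - 9) + 21 = -15 + 21 = 6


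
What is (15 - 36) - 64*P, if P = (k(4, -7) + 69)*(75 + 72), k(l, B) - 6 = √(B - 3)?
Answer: -705621 - 9408*I*√10 ≈ -7.0562e+5 - 29751.0*I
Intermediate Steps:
k(l, B) = 6 + √(-3 + B) (k(l, B) = 6 + √(B - 3) = 6 + √(-3 + B))
P = 11025 + 147*I*√10 (P = ((6 + √(-3 - 7)) + 69)*(75 + 72) = ((6 + √(-10)) + 69)*147 = ((6 + I*√10) + 69)*147 = (75 + I*√10)*147 = 11025 + 147*I*√10 ≈ 11025.0 + 464.85*I)
(15 - 36) - 64*P = (15 - 36) - 64*(11025 + 147*I*√10) = -21 + (-705600 - 9408*I*√10) = -705621 - 9408*I*√10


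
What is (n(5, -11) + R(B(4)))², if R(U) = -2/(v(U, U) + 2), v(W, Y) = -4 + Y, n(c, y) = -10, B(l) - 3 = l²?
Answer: 29584/289 ≈ 102.37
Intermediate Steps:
B(l) = 3 + l²
R(U) = -2/(-2 + U) (R(U) = -2/((-4 + U) + 2) = -2/(-2 + U))
(n(5, -11) + R(B(4)))² = (-10 - 2/(-2 + (3 + 4²)))² = (-10 - 2/(-2 + (3 + 16)))² = (-10 - 2/(-2 + 19))² = (-10 - 2/17)² = (-172/17)² = 29584/289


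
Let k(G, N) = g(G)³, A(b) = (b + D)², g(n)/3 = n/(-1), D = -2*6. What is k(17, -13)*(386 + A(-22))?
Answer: -204547842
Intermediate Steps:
D = -12
g(n) = -3*n (g(n) = 3*(n/(-1)) = 3*(n*(-1)) = 3*(-n) = -3*n)
A(b) = (-12 + b)² (A(b) = (b - 12)² = (-12 + b)²)
k(G, N) = -27*G³ (k(G, N) = (-3*G)³ = -27*G³)
k(17, -13)*(386 + A(-22)) = (-27*17³)*(386 + (-12 - 22)²) = (-27*4913)*(386 + (-34)²) = -132651*(386 + 1156) = -132651*1542 = -204547842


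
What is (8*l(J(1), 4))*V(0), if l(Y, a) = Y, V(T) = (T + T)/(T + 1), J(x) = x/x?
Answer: 0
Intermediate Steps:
J(x) = 1
V(T) = 2*T/(1 + T) (V(T) = (2*T)/(1 + T) = 2*T/(1 + T))
(8*l(J(1), 4))*V(0) = (8*1)*(2*0/(1 + 0)) = 8*(2*0/1) = 8*(2*0*1) = 8*0 = 0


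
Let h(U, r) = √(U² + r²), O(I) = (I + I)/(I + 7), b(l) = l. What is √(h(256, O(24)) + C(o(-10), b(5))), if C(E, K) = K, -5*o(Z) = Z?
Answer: √(4805 + 2480*√9841)/31 ≈ 16.156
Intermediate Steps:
o(Z) = -Z/5
O(I) = 2*I/(7 + I) (O(I) = (2*I)/(7 + I) = 2*I/(7 + I))
√(h(256, O(24)) + C(o(-10), b(5))) = √(√(256² + (2*24/(7 + 24))²) + 5) = √(√(65536 + (2*24/31)²) + 5) = √(√(65536 + (2*24*(1/31))²) + 5) = √(√(65536 + (48/31)²) + 5) = √(√(65536 + 2304/961) + 5) = √(√(62982400/961) + 5) = √(80*√9841/31 + 5) = √(5 + 80*√9841/31)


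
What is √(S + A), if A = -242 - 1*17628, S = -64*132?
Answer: I*√26318 ≈ 162.23*I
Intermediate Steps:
S = -8448
A = -17870 (A = -242 - 17628 = -17870)
√(S + A) = √(-8448 - 17870) = √(-26318) = I*√26318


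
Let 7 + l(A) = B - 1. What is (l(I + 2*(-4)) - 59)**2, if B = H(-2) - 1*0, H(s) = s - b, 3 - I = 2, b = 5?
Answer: 5476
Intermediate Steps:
I = 1 (I = 3 - 1*2 = 3 - 2 = 1)
H(s) = -5 + s (H(s) = s - 1*5 = s - 5 = -5 + s)
B = -7 (B = (-5 - 2) - 1*0 = -7 + 0 = -7)
l(A) = -15 (l(A) = -7 + (-7 - 1) = -7 - 8 = -15)
(l(I + 2*(-4)) - 59)**2 = (-15 - 59)**2 = (-74)**2 = 5476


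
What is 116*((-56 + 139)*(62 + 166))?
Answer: 2195184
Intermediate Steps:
116*((-56 + 139)*(62 + 166)) = 116*(83*228) = 116*18924 = 2195184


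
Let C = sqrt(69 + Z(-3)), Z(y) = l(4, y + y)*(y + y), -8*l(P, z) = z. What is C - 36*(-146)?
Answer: 5256 + sqrt(258)/2 ≈ 5264.0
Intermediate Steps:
l(P, z) = -z/8
Z(y) = -y**2/2 (Z(y) = (-(y + y)/8)*(y + y) = (-y/4)*(2*y) = -y**2/2)
C = sqrt(258)/2 (C = sqrt(69 - 1/2*(-3)**2) = sqrt(69 - 1/2*9) = sqrt(69 - 9/2) = sqrt(129/2) = sqrt(258)/2 ≈ 8.0312)
C - 36*(-146) = sqrt(258)/2 - 36*(-146) = sqrt(258)/2 + 5256 = 5256 + sqrt(258)/2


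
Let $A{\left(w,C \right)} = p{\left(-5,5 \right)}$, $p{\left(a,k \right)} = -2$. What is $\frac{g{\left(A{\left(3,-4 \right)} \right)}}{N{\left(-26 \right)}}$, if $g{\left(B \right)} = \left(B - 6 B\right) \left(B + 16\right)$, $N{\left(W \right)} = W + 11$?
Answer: $- \frac{28}{3} \approx -9.3333$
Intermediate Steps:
$A{\left(w,C \right)} = -2$
$N{\left(W \right)} = 11 + W$
$g{\left(B \right)} = - 5 B \left(16 + B\right)$
$\frac{g{\left(A{\left(3,-4 \right)} \right)}}{N{\left(-26 \right)}} = \frac{\left(-5\right) \left(-2\right) \left(16 - 2\right)}{11 - 26} = \frac{\left(-5\right) \left(-2\right) 14}{-15} = 140 \left(- \frac{1}{15}\right) = - \frac{28}{3}$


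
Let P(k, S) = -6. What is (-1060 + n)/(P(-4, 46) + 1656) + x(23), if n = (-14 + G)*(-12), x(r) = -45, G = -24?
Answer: -37427/825 ≈ -45.366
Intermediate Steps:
n = 456 (n = (-14 - 24)*(-12) = -38*(-12) = 456)
(-1060 + n)/(P(-4, 46) + 1656) + x(23) = (-1060 + 456)/(-6 + 1656) - 45 = -604/1650 - 45 = -604*1/1650 - 45 = -302/825 - 45 = -37427/825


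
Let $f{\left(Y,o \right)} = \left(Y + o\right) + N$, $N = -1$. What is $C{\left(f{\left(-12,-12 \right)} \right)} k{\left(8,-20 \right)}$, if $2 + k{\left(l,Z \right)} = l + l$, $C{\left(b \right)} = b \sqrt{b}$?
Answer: $- 1750 i \approx - 1750.0 i$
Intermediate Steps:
$f{\left(Y,o \right)} = -1 + Y + o$ ($f{\left(Y,o \right)} = \left(Y + o\right) - 1 = -1 + Y + o$)
$C{\left(b \right)} = b^{\frac{3}{2}}$
$k{\left(l,Z \right)} = -2 + 2 l$ ($k{\left(l,Z \right)} = -2 + \left(l + l\right) = -2 + 2 l$)
$C{\left(f{\left(-12,-12 \right)} \right)} k{\left(8,-20 \right)} = \left(-1 - 12 - 12\right)^{\frac{3}{2}} \left(-2 + 2 \cdot 8\right) = \left(-25\right)^{\frac{3}{2}} \left(-2 + 16\right) = - 125 i 14 = - 1750 i$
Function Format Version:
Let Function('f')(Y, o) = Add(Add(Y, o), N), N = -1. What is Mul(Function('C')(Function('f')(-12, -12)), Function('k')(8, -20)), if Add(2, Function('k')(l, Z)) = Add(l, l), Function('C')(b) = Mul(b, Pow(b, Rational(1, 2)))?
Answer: Mul(-1750, I) ≈ Mul(-1750.0, I)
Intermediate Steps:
Function('f')(Y, o) = Add(-1, Y, o) (Function('f')(Y, o) = Add(Add(Y, o), -1) = Add(-1, Y, o))
Function('C')(b) = Pow(b, Rational(3, 2))
Function('k')(l, Z) = Add(-2, Mul(2, l)) (Function('k')(l, Z) = Add(-2, Add(l, l)) = Add(-2, Mul(2, l)))
Mul(Function('C')(Function('f')(-12, -12)), Function('k')(8, -20)) = Mul(Pow(Add(-1, -12, -12), Rational(3, 2)), Add(-2, Mul(2, 8))) = Mul(Pow(-25, Rational(3, 2)), Add(-2, 16)) = Mul(Mul(-125, I), 14) = Mul(-1750, I)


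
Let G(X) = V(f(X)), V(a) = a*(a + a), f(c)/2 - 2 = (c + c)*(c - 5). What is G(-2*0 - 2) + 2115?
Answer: 9315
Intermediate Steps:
f(c) = 4 + 4*c*(-5 + c) (f(c) = 4 + 2*((c + c)*(c - 5)) = 4 + 2*((2*c)*(-5 + c)) = 4 + 2*(2*c*(-5 + c)) = 4 + 4*c*(-5 + c))
V(a) = 2*a**2 (V(a) = a*(2*a) = 2*a**2)
G(X) = 2*(4 - 20*X + 4*X**2)**2
G(-2*0 - 2) + 2115 = 32*(1 + (-2*0 - 2)**2 - 5*(-2*0 - 2))**2 + 2115 = 32*(1 + (0 - 2)**2 - 5*(0 - 2))**2 + 2115 = 32*(1 + (-2)**2 - 5*(-2))**2 + 2115 = 32*(1 + 4 + 10)**2 + 2115 = 32*15**2 + 2115 = 32*225 + 2115 = 7200 + 2115 = 9315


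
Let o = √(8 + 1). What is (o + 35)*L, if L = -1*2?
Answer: -76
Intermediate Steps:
L = -2
o = 3 (o = √9 = 3)
(o + 35)*L = (3 + 35)*(-2) = 38*(-2) = -76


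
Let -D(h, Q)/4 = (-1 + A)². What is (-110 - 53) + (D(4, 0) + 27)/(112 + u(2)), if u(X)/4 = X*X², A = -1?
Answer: -23461/144 ≈ -162.92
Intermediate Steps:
u(X) = 4*X³ (u(X) = 4*(X*X²) = 4*X³)
D(h, Q) = -16 (D(h, Q) = -4*(-1 - 1)² = -4*(-2)² = -4*4 = -16)
(-110 - 53) + (D(4, 0) + 27)/(112 + u(2)) = (-110 - 53) + (-16 + 27)/(112 + 4*2³) = -163 + 11/(112 + 4*8) = -163 + 11/(112 + 32) = -163 + 11/144 = -23461/144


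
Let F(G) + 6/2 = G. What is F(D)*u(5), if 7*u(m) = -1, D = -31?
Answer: 34/7 ≈ 4.8571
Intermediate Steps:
F(G) = -3 + G
u(m) = -⅐ (u(m) = (⅐)*(-1) = -⅐)
F(D)*u(5) = (-3 - 31)*(-⅐) = -34*(-⅐) = 34/7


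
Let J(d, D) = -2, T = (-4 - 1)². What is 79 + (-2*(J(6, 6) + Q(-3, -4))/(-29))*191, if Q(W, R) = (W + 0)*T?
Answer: -27123/29 ≈ -935.28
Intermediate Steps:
T = 25 (T = (-5)² = 25)
Q(W, R) = 25*W (Q(W, R) = (W + 0)*25 = W*25 = 25*W)
79 + (-2*(J(6, 6) + Q(-3, -4))/(-29))*191 = 79 + (-2*(-2 + 25*(-3))/(-29))*191 = 79 + (-2*(-2 - 75)*(-1/29))*191 = 79 + (-2*(-77)*(-1/29))*191 = 79 + (154*(-1/29))*191 = 79 - 154/29*191 = 79 - 29414/29 = -27123/29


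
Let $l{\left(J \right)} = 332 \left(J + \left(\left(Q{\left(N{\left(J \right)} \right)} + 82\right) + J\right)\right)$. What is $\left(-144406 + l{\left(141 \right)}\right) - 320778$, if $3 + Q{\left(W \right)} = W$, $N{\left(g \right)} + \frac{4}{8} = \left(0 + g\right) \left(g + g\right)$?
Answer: $12855486$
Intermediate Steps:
$N{\left(g \right)} = - \frac{1}{2} + 2 g^{2}$ ($N{\left(g \right)} = - \frac{1}{2} + \left(0 + g\right) \left(g + g\right) = - \frac{1}{2} + g 2 g = - \frac{1}{2} + 2 g^{2}$)
$Q{\left(W \right)} = -3 + W$
$l{\left(J \right)} = 26062 + 664 J + 664 J^{2}$ ($l{\left(J \right)} = 332 \left(J + \left(\left(\left(-3 + \left(- \frac{1}{2} + 2 J^{2}\right)\right) + 82\right) + J\right)\right) = 332 \left(J + \left(\left(\left(- \frac{7}{2} + 2 J^{2}\right) + 82\right) + J\right)\right) = 332 \left(J + \left(\left(\frac{157}{2} + 2 J^{2}\right) + J\right)\right) = 332 \left(J + \left(\frac{157}{2} + J + 2 J^{2}\right)\right) = 332 \left(\frac{157}{2} + 2 J + 2 J^{2}\right) = 26062 + 664 J + 664 J^{2}$)
$\left(-144406 + l{\left(141 \right)}\right) - 320778 = \left(-144406 + \left(26062 + 664 \cdot 141 + 664 \cdot 141^{2}\right)\right) - 320778 = \left(-144406 + \left(26062 + 93624 + 664 \cdot 19881\right)\right) - 320778 = \left(-144406 + \left(26062 + 93624 + 13200984\right)\right) - 320778 = \left(-144406 + 13320670\right) - 320778 = 13176264 - 320778 = 12855486$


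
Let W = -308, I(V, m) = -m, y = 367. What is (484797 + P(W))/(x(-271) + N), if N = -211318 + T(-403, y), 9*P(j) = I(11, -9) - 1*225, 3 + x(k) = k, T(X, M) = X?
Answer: -161591/70665 ≈ -2.2867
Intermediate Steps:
x(k) = -3 + k
P(j) = -24 (P(j) = (-1*(-9) - 1*225)/9 = (9 - 225)/9 = (1/9)*(-216) = -24)
N = -211721 (N = -211318 - 403 = -211721)
(484797 + P(W))/(x(-271) + N) = (484797 - 24)/((-3 - 271) - 211721) = 484773/(-274 - 211721) = 484773/(-211995) = 484773*(-1/211995) = -161591/70665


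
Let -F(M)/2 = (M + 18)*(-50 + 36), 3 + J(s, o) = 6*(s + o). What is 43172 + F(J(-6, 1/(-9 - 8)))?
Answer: 723760/17 ≈ 42574.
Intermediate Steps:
J(s, o) = -3 + 6*o + 6*s (J(s, o) = -3 + 6*(s + o) = -3 + 6*(o + s) = -3 + (6*o + 6*s) = -3 + 6*o + 6*s)
F(M) = 504 + 28*M (F(M) = -2*(M + 18)*(-50 + 36) = -2*(18 + M)*(-14) = -2*(-252 - 14*M) = 504 + 28*M)
43172 + F(J(-6, 1/(-9 - 8))) = 43172 + (504 + 28*(-3 + 6/(-9 - 8) + 6*(-6))) = 43172 + (504 + 28*(-3 + 6/(-17) - 36)) = 43172 + (504 + 28*(-3 + 6*(-1/17) - 36)) = 43172 + (504 + 28*(-3 - 6/17 - 36)) = 43172 + (504 + 28*(-669/17)) = 43172 + (504 - 18732/17) = 43172 - 10164/17 = 723760/17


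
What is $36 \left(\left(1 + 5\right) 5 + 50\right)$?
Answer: $2880$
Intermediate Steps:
$36 \left(\left(1 + 5\right) 5 + 50\right) = 36 \left(6 \cdot 5 + 50\right) = 36 \left(30 + 50\right) = 36 \cdot 80 = 2880$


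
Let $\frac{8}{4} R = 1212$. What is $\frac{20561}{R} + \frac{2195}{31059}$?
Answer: $\frac{213311423}{6273918} \approx 34.0$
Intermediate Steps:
$R = 606$ ($R = \frac{1}{2} \cdot 1212 = 606$)
$\frac{20561}{R} + \frac{2195}{31059} = \frac{20561}{606} + \frac{2195}{31059} = \frac{213311423}{6273918}$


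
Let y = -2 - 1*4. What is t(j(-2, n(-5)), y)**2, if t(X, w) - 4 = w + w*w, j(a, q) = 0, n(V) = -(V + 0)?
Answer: 1156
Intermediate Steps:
n(V) = -V
y = -6 (y = -2 - 4 = -6)
t(X, w) = 4 + w + w**2 (t(X, w) = 4 + (w + w*w) = 4 + (w + w**2) = 4 + w + w**2)
t(j(-2, n(-5)), y)**2 = (4 - 6 + (-6)**2)**2 = (4 - 6 + 36)**2 = 34**2 = 1156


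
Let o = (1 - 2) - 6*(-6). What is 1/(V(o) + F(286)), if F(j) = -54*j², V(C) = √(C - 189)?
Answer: -200772/886806711655 - I*√154/19509747656410 ≈ -2.264e-7 - 6.3608e-13*I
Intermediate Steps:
o = 35 (o = -1 + 36 = 35)
V(C) = √(-189 + C)
1/(V(o) + F(286)) = 1/(√(-189 + 35) - 54*286²) = 1/(√(-154) - 54*81796) = 1/(I*√154 - 4416984) = 1/(-4416984 + I*√154)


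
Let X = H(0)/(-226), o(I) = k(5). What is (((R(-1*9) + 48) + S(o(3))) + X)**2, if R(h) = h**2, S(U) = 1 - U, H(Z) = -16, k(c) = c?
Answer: 199741689/12769 ≈ 15643.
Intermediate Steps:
o(I) = 5
X = 8/113 (X = -16/(-226) = -16*(-1/226) = 8/113 ≈ 0.070796)
(((R(-1*9) + 48) + S(o(3))) + X)**2 = ((((-1*9)**2 + 48) + (1 - 1*5)) + 8/113)**2 = ((((-9)**2 + 48) + (1 - 5)) + 8/113)**2 = (((81 + 48) - 4) + 8/113)**2 = ((129 - 4) + 8/113)**2 = (125 + 8/113)**2 = (14133/113)**2 = 199741689/12769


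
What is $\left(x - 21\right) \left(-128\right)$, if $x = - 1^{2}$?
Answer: $2816$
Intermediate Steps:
$x = -1$ ($x = \left(-1\right) 1 = -1$)
$\left(x - 21\right) \left(-128\right) = \left(-1 - 21\right) \left(-128\right) = \left(-22\right) \left(-128\right) = 2816$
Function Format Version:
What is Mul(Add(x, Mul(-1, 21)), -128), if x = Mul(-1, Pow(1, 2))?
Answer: 2816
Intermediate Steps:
x = -1 (x = Mul(-1, 1) = -1)
Mul(Add(x, Mul(-1, 21)), -128) = Mul(Add(-1, Mul(-1, 21)), -128) = Mul(Add(-1, -21), -128) = Mul(-22, -128) = 2816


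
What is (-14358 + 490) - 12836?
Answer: -26704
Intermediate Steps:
(-14358 + 490) - 12836 = -13868 - 12836 = -26704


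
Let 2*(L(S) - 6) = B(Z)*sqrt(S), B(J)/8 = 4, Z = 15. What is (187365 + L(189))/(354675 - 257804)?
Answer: 187371/96871 + 48*sqrt(21)/96871 ≈ 1.9365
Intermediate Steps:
B(J) = 32 (B(J) = 8*4 = 32)
L(S) = 6 + 16*sqrt(S) (L(S) = 6 + (32*sqrt(S))/2 = 6 + 16*sqrt(S))
(187365 + L(189))/(354675 - 257804) = (187365 + (6 + 16*sqrt(189)))/(354675 - 257804) = (187365 + (6 + 16*(3*sqrt(21))))/96871 = (187365 + (6 + 48*sqrt(21)))*(1/96871) = (187371 + 48*sqrt(21))*(1/96871) = 187371/96871 + 48*sqrt(21)/96871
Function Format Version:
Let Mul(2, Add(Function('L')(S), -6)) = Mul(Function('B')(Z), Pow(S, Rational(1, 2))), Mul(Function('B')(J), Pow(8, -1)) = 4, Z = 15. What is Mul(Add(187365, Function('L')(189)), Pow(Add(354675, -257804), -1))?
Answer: Add(Rational(187371, 96871), Mul(Rational(48, 96871), Pow(21, Rational(1, 2)))) ≈ 1.9365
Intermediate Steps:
Function('B')(J) = 32 (Function('B')(J) = Mul(8, 4) = 32)
Function('L')(S) = Add(6, Mul(16, Pow(S, Rational(1, 2)))) (Function('L')(S) = Add(6, Mul(Rational(1, 2), Mul(32, Pow(S, Rational(1, 2))))) = Add(6, Mul(16, Pow(S, Rational(1, 2)))))
Mul(Add(187365, Function('L')(189)), Pow(Add(354675, -257804), -1)) = Mul(Add(187365, Add(6, Mul(16, Pow(189, Rational(1, 2))))), Pow(Add(354675, -257804), -1)) = Mul(Add(187365, Add(6, Mul(16, Mul(3, Pow(21, Rational(1, 2)))))), Pow(96871, -1)) = Mul(Add(187365, Add(6, Mul(48, Pow(21, Rational(1, 2))))), Rational(1, 96871)) = Mul(Add(187371, Mul(48, Pow(21, Rational(1, 2)))), Rational(1, 96871)) = Add(Rational(187371, 96871), Mul(Rational(48, 96871), Pow(21, Rational(1, 2))))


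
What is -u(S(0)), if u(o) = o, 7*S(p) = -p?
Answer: 0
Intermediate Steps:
S(p) = -p/7 (S(p) = (-p)/7 = -p/7)
-u(S(0)) = -(-1)*0/7 = -1*0 = 0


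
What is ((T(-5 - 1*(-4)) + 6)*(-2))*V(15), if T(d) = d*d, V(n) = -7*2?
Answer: 196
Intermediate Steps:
V(n) = -14
T(d) = d**2
((T(-5 - 1*(-4)) + 6)*(-2))*V(15) = (((-5 - 1*(-4))**2 + 6)*(-2))*(-14) = (((-5 + 4)**2 + 6)*(-2))*(-14) = (((-1)**2 + 6)*(-2))*(-14) = ((1 + 6)*(-2))*(-14) = (7*(-2))*(-14) = -14*(-14) = 196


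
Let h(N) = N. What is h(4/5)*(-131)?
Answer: -524/5 ≈ -104.80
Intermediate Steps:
h(4/5)*(-131) = (4/5)*(-131) = (4*(⅕))*(-131) = (⅘)*(-131) = -524/5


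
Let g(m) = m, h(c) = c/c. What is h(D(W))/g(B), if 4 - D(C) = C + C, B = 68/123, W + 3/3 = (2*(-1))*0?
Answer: 123/68 ≈ 1.8088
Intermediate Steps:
W = -1 (W = -1 + (2*(-1))*0 = -1 - 2*0 = -1 + 0 = -1)
B = 68/123 (B = 68*(1/123) = 68/123 ≈ 0.55285)
D(C) = 4 - 2*C (D(C) = 4 - (C + C) = 4 - 2*C)
h(c) = 1
h(D(W))/g(B) = 1/(68/123) = 1*(123/68) = 123/68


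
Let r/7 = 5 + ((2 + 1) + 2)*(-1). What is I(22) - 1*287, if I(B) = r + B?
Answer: -265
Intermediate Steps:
r = 0 (r = 7*(5 + ((2 + 1) + 2)*(-1)) = 7*(5 + (3 + 2)*(-1)) = 7*(5 + 5*(-1)) = 7*(5 - 5) = 7*0 = 0)
I(B) = B (I(B) = 0 + B = B)
I(22) - 1*287 = 22 - 1*287 = 22 - 287 = -265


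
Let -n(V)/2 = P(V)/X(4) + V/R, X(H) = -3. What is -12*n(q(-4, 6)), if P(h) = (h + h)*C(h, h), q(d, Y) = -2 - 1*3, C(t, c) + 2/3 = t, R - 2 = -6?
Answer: -1270/3 ≈ -423.33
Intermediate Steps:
R = -4 (R = 2 - 6 = -4)
C(t, c) = -2/3 + t
q(d, Y) = -5 (q(d, Y) = -2 - 3 = -5)
P(h) = 2*h*(-2/3 + h) (P(h) = (h + h)*(-2/3 + h) = (2*h)*(-2/3 + h) = 2*h*(-2/3 + h))
n(V) = V/2 + 4*V*(-2 + 3*V)/9 (n(V) = -2*((2*V*(-2 + 3*V)/3)/(-3) + V/(-4)) = -2*((2*V*(-2 + 3*V)/3)*(-1/3) + V*(-1/4)) = -2*(-2*V*(-2 + 3*V)/9 - V/4) = -2*(-V/4 - 2*V*(-2 + 3*V)/9) = V/2 + 4*V*(-2 + 3*V)/9)
-12*n(q(-4, 6)) = -2*(-5)*(-7 + 24*(-5))/3 = -2*(-5)*(-7 - 120)/3 = -2*(-5)*(-127)/3 = -12*635/18 = -1270/3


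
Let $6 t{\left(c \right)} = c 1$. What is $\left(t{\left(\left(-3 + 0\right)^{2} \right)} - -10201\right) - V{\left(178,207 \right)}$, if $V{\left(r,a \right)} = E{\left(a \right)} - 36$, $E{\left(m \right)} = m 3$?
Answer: $\frac{19235}{2} \approx 9617.5$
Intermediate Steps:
$E{\left(m \right)} = 3 m$
$t{\left(c \right)} = \frac{c}{6}$ ($t{\left(c \right)} = \frac{c 1}{6} = \frac{c}{6}$)
$V{\left(r,a \right)} = -36 + 3 a$ ($V{\left(r,a \right)} = 3 a - 36 = -36 + 3 a$)
$\left(t{\left(\left(-3 + 0\right)^{2} \right)} - -10201\right) - V{\left(178,207 \right)} = \left(\frac{\left(-3 + 0\right)^{2}}{6} - -10201\right) - \left(-36 + 3 \cdot 207\right) = \left(\frac{\left(-3\right)^{2}}{6} + 10201\right) - \left(-36 + 621\right) = \left(\frac{1}{6} \cdot 9 + 10201\right) - 585 = \left(\frac{3}{2} + 10201\right) - 585 = \frac{20405}{2} - 585 = \frac{19235}{2}$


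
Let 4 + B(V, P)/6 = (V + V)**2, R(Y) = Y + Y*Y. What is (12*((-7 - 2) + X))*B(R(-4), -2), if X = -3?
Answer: -494208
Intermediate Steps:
R(Y) = Y + Y**2
B(V, P) = -24 + 24*V**2 (B(V, P) = -24 + 6*(V + V)**2 = -24 + 6*(2*V)**2 = -24 + 6*(4*V**2) = -24 + 24*V**2)
(12*((-7 - 2) + X))*B(R(-4), -2) = (12*((-7 - 2) - 3))*(-24 + 24*(-4*(1 - 4))**2) = (12*(-9 - 3))*(-24 + 24*(-4*(-3))**2) = (12*(-12))*(-24 + 24*12**2) = -144*(-24 + 24*144) = -144*(-24 + 3456) = -144*3432 = -494208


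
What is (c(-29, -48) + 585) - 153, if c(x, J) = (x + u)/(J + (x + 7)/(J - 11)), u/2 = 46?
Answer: 1210203/2810 ≈ 430.68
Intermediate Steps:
u = 92 (u = 2*46 = 92)
c(x, J) = (92 + x)/(J + (7 + x)/(-11 + J)) (c(x, J) = (x + 92)/(J + (x + 7)/(J - 11)) = (92 + x)/(J + (7 + x)/(-11 + J)))
(c(-29, -48) + 585) - 153 = ((-1012 - 11*(-29) + 92*(-48) - 48*(-29))/(7 - 29 + (-48)² - 11*(-48)) + 585) - 153 = ((-1012 + 319 - 4416 + 1392)/(7 - 29 + 2304 + 528) + 585) - 153 = (-3717/2810 + 585) - 153 = 1640133/2810 - 153 = 1210203/2810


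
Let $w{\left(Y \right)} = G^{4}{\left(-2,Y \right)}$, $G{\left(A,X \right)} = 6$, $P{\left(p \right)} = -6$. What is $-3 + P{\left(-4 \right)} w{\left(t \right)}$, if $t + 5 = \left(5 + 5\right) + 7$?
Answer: $-7779$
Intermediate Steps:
$t = 12$ ($t = -5 + \left(\left(5 + 5\right) + 7\right) = -5 + \left(10 + 7\right) = -5 + 17 = 12$)
$w{\left(Y \right)} = 1296$ ($w{\left(Y \right)} = 6^{4} = 1296$)
$-3 + P{\left(-4 \right)} w{\left(t \right)} = -3 - 7776 = -7779$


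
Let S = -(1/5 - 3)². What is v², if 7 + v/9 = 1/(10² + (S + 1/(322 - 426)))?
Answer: 227130007313889/57403847281 ≈ 3956.7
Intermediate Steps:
S = -196/25 (S = -(⅕ - 3)² = -(-14/5)² = -1*196/25 = -196/25 ≈ -7.8400)
v = -15070833/239591 (v = -63 + 9/(10² + (-196/25 + 1/(322 - 426))) = -63 + 9/(100 + (-196/25 + 1/(-104))) = -63 + 9/(100 + (-196/25 - 1/104)) = -63 + 9/(100 - 20409/2600) = -63 + 9/(239591/2600) = -63 + 9*(2600/239591) = -63 + 23400/239591 = -15070833/239591 ≈ -62.902)
v² = (-15070833/239591)² = 227130007313889/57403847281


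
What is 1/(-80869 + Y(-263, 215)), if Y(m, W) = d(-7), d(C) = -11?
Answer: -1/80880 ≈ -1.2364e-5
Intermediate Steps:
Y(m, W) = -11
1/(-80869 + Y(-263, 215)) = 1/(-80869 - 11) = 1/(-80880) = -1/80880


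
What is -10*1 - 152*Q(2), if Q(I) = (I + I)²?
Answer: -2442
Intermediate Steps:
Q(I) = 4*I² (Q(I) = (2*I)² = 4*I²)
-10*1 - 152*Q(2) = -10*1 - 608*2² = -10 - 608*4 = -10 - 152*16 = -10 - 2432 = -2442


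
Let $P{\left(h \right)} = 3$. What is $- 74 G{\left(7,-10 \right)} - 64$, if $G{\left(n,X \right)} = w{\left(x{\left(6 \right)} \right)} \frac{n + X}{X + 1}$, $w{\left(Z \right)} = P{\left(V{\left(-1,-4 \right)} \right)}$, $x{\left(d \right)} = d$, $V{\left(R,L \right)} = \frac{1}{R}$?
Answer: $-138$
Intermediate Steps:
$w{\left(Z \right)} = 3$
$G{\left(n,X \right)} = \frac{3 \left(X + n\right)}{1 + X}$ ($G{\left(n,X \right)} = 3 \frac{n + X}{X + 1} = 3 \frac{X + n}{1 + X} = \frac{3 \left(X + n\right)}{1 + X}$)
$- 74 G{\left(7,-10 \right)} - 64 = - 74 \frac{3 \left(-10 + 7\right)}{1 - 10} - 64 = - 74 \cdot 3 \frac{1}{-9} \left(-3\right) - 64 = - 74 \cdot 3 \left(- \frac{1}{9}\right) \left(-3\right) - 64 = \left(-74\right) 1 - 64 = -74 - 64 = -138$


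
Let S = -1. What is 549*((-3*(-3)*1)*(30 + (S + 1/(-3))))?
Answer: 141642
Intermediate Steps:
549*((-3*(-3)*1)*(30 + (S + 1/(-3)))) = 549*((-3*(-3)*1)*(30 + (-1 + 1/(-3)))) = 549*((9*1)*(30 + (-1 - ⅓*1))) = 549*(9*(30 + (-1 - ⅓))) = 549*(9*(30 - 4/3)) = 549*(9*(86/3)) = 549*258 = 141642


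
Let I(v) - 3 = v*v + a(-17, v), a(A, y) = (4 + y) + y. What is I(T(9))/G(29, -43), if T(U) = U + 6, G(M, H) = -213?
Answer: -262/213 ≈ -1.2300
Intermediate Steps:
a(A, y) = 4 + 2*y
T(U) = 6 + U
I(v) = 7 + v² + 2*v (I(v) = 3 + (v*v + (4 + 2*v)) = 3 + (v² + (4 + 2*v)) = 3 + (4 + v² + 2*v) = 7 + v² + 2*v)
I(T(9))/G(29, -43) = (7 + (6 + 9)² + 2*(6 + 9))/(-213) = (7 + 15² + 2*15)*(-1/213) = (7 + 225 + 30)*(-1/213) = 262*(-1/213) = -262/213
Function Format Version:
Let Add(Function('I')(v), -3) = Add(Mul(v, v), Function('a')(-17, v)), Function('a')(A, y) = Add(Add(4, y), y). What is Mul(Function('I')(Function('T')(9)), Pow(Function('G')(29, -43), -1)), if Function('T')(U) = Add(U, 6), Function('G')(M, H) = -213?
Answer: Rational(-262, 213) ≈ -1.2300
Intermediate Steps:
Function('a')(A, y) = Add(4, Mul(2, y))
Function('T')(U) = Add(6, U)
Function('I')(v) = Add(7, Pow(v, 2), Mul(2, v)) (Function('I')(v) = Add(3, Add(Mul(v, v), Add(4, Mul(2, v)))) = Add(3, Add(Pow(v, 2), Add(4, Mul(2, v)))) = Add(3, Add(4, Pow(v, 2), Mul(2, v))) = Add(7, Pow(v, 2), Mul(2, v)))
Mul(Function('I')(Function('T')(9)), Pow(Function('G')(29, -43), -1)) = Mul(Add(7, Pow(Add(6, 9), 2), Mul(2, Add(6, 9))), Pow(-213, -1)) = Mul(Add(7, Pow(15, 2), Mul(2, 15)), Rational(-1, 213)) = Mul(Add(7, 225, 30), Rational(-1, 213)) = Mul(262, Rational(-1, 213)) = Rational(-262, 213)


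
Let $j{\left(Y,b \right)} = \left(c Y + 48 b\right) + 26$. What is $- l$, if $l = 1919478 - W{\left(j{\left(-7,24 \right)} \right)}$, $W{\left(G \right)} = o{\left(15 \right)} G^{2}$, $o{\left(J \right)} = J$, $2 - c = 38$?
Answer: $28754022$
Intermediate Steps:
$c = -36$ ($c = 2 - 38 = -36$)
$j{\left(Y,b \right)} = 26 - 36 Y + 48 b$ ($j{\left(Y,b \right)} = \left(- 36 Y + 48 b\right) + 26 = 26 - 36 Y + 48 b$)
$W{\left(G \right)} = 15 G^{2}$
$l = -28754022$ ($l = 1919478 - 15 \left(26 - -252 + 48 \cdot 24\right)^{2} = 1919478 - 15 \left(26 + 252 + 1152\right)^{2} = 1919478 - 15 \cdot 1430^{2} = 1919478 - 15 \cdot 2044900 = 1919478 - 30673500 = -28754022$)
$- l = \left(-1\right) \left(-28754022\right) = 28754022$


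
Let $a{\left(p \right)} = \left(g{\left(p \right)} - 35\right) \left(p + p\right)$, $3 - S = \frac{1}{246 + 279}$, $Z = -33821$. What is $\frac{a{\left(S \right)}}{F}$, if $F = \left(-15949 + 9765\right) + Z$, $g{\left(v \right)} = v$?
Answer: $\frac{52889548}{11026378125} \approx 0.0047966$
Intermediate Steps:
$S = \frac{1574}{525}$ ($S = 3 - \frac{1}{246 + 279} = 3 - \frac{1}{525} = \frac{1574}{525} \approx 2.9981$)
$F = -40005$ ($F = \left(-15949 + 9765\right) - 33821 = -6184 - 33821 = -40005$)
$a{\left(p \right)} = 2 p \left(-35 + p\right)$ ($a{\left(p \right)} = \left(p - 35\right) \left(p + p\right) = \left(-35 + p\right) 2 p = 2 p \left(-35 + p\right)$)
$\frac{a{\left(S \right)}}{F} = \frac{2 \cdot \frac{1574}{525} \left(-35 + \frac{1574}{525}\right)}{-40005} = 2 \cdot \frac{1574}{525} \left(- \frac{16801}{525}\right) \left(- \frac{1}{40005}\right) = \left(- \frac{52889548}{275625}\right) \left(- \frac{1}{40005}\right) = \frac{52889548}{11026378125}$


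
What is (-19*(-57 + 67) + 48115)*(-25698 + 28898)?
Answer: 153360000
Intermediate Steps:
(-19*(-57 + 67) + 48115)*(-25698 + 28898) = (-19*10 + 48115)*3200 = (-190 + 48115)*3200 = 47925*3200 = 153360000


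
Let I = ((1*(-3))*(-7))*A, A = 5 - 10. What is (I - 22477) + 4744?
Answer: -17838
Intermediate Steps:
A = -5
I = -105 (I = ((1*(-3))*(-7))*(-5) = -3*(-7)*(-5) = 21*(-5) = -105)
(I - 22477) + 4744 = (-105 - 22477) + 4744 = -22582 + 4744 = -17838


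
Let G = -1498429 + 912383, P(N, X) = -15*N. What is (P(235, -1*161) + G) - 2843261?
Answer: -3432832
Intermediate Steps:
G = -586046
(P(235, -1*161) + G) - 2843261 = (-15*235 - 586046) - 2843261 = (-3525 - 586046) - 2843261 = -589571 - 2843261 = -3432832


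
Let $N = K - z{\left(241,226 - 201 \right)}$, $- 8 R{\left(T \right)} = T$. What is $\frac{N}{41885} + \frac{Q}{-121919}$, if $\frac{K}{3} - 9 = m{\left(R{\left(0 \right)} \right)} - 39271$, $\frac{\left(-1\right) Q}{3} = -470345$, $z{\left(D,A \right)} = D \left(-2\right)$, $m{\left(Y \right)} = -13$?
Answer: $- \frac{73407542192}{5106577315} \approx -14.375$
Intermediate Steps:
$R{\left(T \right)} = - \frac{T}{8}$
$z{\left(D,A \right)} = - 2 D$
$Q = 1411035$ ($Q = \left(-3\right) \left(-470345\right) = 1411035$)
$K = -117825$ ($K = 27 + 3 \left(-13 - 39271\right) = 27 + 3 \left(-39284\right) = 27 - 117852 = -117825$)
$N = -117343$ ($N = -117825 - \left(-2\right) 241 = -117825 - -482 = -117825 + 482 = -117343$)
$\frac{N}{41885} + \frac{Q}{-121919} = - \frac{117343}{41885} + \frac{1411035}{-121919} = \left(-117343\right) \frac{1}{41885} + 1411035 \left(- \frac{1}{121919}\right) = - \frac{117343}{41885} - \frac{1411035}{121919} = - \frac{73407542192}{5106577315}$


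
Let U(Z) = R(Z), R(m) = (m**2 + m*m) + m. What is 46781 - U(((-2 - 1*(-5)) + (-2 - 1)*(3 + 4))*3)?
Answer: 41003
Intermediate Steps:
R(m) = m + 2*m**2 (R(m) = (m**2 + m**2) + m = 2*m**2 + m = m + 2*m**2)
U(Z) = Z*(1 + 2*Z)
46781 - U(((-2 - 1*(-5)) + (-2 - 1)*(3 + 4))*3) = 46781 - ((-2 - 1*(-5)) + (-2 - 1)*(3 + 4))*3*(1 + 2*(((-2 - 1*(-5)) + (-2 - 1)*(3 + 4))*3)) = 46781 - ((-2 + 5) - 3*7)*3*(1 + 2*(((-2 + 5) - 3*7)*3)) = 46781 - (3 - 21)*3*(1 + 2*((3 - 21)*3)) = 46781 - (-18*3)*(1 + 2*(-18*3)) = 46781 - (-54)*(1 + 2*(-54)) = 46781 - (-54)*(1 - 108) = 46781 - (-54)*(-107) = 46781 - 1*5778 = 46781 - 5778 = 41003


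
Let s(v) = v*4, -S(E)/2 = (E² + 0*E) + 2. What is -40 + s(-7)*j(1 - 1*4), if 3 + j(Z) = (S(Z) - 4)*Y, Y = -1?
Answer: -684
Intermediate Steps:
S(E) = -4 - 2*E² (S(E) = -2*((E² + 0*E) + 2) = -2*((E² + 0) + 2) = -2*(E² + 2) = -2*(2 + E²) = -4 - 2*E²)
s(v) = 4*v
j(Z) = 5 + 2*Z² (j(Z) = -3 + ((-4 - 2*Z²) - 4)*(-1) = -3 + (-8 - 2*Z²)*(-1) = -3 + (8 + 2*Z²) = 5 + 2*Z²)
-40 + s(-7)*j(1 - 1*4) = -40 + (4*(-7))*(5 + 2*(1 - 1*4)²) = -40 - 28*(5 + 2*(1 - 4)²) = -40 - 28*(5 + 2*(-3)²) = -40 - 28*(5 + 2*9) = -40 - 28*(5 + 18) = -40 - 28*23 = -40 - 644 = -684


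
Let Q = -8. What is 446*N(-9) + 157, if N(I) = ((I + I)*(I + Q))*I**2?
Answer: 11054713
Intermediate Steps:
N(I) = 2*I**3*(-8 + I) (N(I) = ((I + I)*(I - 8))*I**2 = ((2*I)*(-8 + I))*I**2 = (2*I*(-8 + I))*I**2 = 2*I**3*(-8 + I))
446*N(-9) + 157 = 446*(2*(-9)**3*(-8 - 9)) + 157 = 446*(2*(-729)*(-17)) + 157 = 446*24786 + 157 = 11054556 + 157 = 11054713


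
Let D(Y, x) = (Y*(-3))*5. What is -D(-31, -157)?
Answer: -465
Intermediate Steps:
D(Y, x) = -15*Y (D(Y, x) = -3*Y*5 = -15*Y)
-D(-31, -157) = -(-15)*(-31) = -1*465 = -465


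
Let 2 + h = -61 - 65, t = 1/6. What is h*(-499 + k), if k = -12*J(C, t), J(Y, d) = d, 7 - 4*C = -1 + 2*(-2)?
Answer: 64128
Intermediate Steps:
t = 1/6 ≈ 0.16667
C = 3 (C = 7/4 - (-1 + 2*(-2))/4 = 7/4 - (-1 - 4)/4 = 7/4 - 1/4*(-5) = 7/4 + 5/4 = 3)
k = -2 (k = -12*1/6 = -2)
h = -128 (h = -2 + (-61 - 65) = -2 - 126 = -128)
h*(-499 + k) = -128*(-499 - 2) = -128*(-501) = 64128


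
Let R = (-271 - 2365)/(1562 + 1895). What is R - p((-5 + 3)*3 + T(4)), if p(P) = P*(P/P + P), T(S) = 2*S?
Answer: -23378/3457 ≈ -6.7625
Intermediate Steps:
R = -2636/3457 ≈ -0.76251
p(P) = P*(1 + P)
R - p((-5 + 3)*3 + T(4)) = -2636/3457 - ((-5 + 3)*3 + 2*4)*(1 + ((-5 + 3)*3 + 2*4)) = -2636/3457 - (-2*3 + 8)*(1 + (-2*3 + 8)) = -2636/3457 - (-6 + 8)*(1 + (-6 + 8)) = -2636/3457 - 2*(1 + 2) = -2636/3457 - 2*3 = -2636/3457 - 1*6 = -2636/3457 - 6 = -23378/3457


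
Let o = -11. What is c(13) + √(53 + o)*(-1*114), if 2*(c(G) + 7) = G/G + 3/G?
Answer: -83/13 - 114*√42 ≈ -745.19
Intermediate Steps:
c(G) = -13/2 + 3/(2*G) (c(G) = -7 + (G/G + 3/G)/2 = -7 + (1 + 3/G)/2 = -7 + (½ + 3/(2*G)) = -13/2 + 3/(2*G))
c(13) + √(53 + o)*(-1*114) = (½)*(3 - 13*13)/13 + √(53 - 11)*(-1*114) = (½)*(1/13)*(3 - 169) + √42*(-114) = (½)*(1/13)*(-166) - 114*√42 = -83/13 - 114*√42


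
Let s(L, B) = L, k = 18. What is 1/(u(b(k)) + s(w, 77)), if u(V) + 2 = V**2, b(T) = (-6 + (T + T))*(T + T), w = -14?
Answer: 1/1166384 ≈ 8.5735e-7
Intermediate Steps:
b(T) = 2*T*(-6 + 2*T) (b(T) = (-6 + 2*T)*(2*T) = 2*T*(-6 + 2*T))
u(V) = -2 + V**2
1/(u(b(k)) + s(w, 77)) = 1/((-2 + (4*18*(-3 + 18))**2) - 14) = 1/((-2 + (4*18*15)**2) - 14) = 1/((-2 + 1080**2) - 14) = 1/((-2 + 1166400) - 14) = 1/(1166398 - 14) = 1/1166384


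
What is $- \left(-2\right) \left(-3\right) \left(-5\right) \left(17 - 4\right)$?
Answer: $390$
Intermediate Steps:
$- \left(-2\right) \left(-3\right) \left(-5\right) \left(17 - 4\right) = \left(-1\right) 6 \left(-5\right) 13 = \left(-6\right) \left(-5\right) 13 = 30 \cdot 13 = 390$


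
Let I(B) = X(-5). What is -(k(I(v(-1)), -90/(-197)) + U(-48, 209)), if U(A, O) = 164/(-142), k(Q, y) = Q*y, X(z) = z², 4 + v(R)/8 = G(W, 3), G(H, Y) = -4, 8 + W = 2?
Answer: -143596/13987 ≈ -10.266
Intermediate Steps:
W = -6 (W = -8 + 2 = -6)
v(R) = -64 (v(R) = -32 + 8*(-4) = -32 - 32 = -64)
I(B) = 25 (I(B) = (-5)² = 25)
U(A, O) = -82/71 (U(A, O) = 164*(-1/142) = -82/71)
-(k(I(v(-1)), -90/(-197)) + U(-48, 209)) = -(25*(-90/(-197)) - 82/71) = -(25*(-90*(-1/197)) - 82/71) = -(25*(90/197) - 82/71) = -(2250/197 - 82/71) = -1*143596/13987 = -143596/13987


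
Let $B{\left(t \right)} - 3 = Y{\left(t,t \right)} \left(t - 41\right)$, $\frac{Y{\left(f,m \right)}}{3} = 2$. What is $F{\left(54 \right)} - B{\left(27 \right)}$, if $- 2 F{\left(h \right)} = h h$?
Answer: $-1377$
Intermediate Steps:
$F{\left(h \right)} = - \frac{h^{2}}{2}$ ($F{\left(h \right)} = - \frac{h h}{2} = - \frac{h^{2}}{2}$)
$Y{\left(f,m \right)} = 6$ ($Y{\left(f,m \right)} = 3 \cdot 2 = 6$)
$B{\left(t \right)} = -243 + 6 t$ ($B{\left(t \right)} = 3 + 6 \left(t - 41\right) = 3 + 6 \left(-41 + t\right) = 3 + \left(-246 + 6 t\right) = -243 + 6 t$)
$F{\left(54 \right)} - B{\left(27 \right)} = - \frac{54^{2}}{2} - \left(-243 + 6 \cdot 27\right) = \left(- \frac{1}{2}\right) 2916 - \left(-243 + 162\right) = -1458 - -81 = -1458 + 81 = -1377$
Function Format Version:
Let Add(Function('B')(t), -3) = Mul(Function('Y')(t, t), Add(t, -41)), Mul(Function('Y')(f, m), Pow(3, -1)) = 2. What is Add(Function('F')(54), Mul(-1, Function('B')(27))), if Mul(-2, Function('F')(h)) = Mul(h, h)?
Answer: -1377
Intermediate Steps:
Function('F')(h) = Mul(Rational(-1, 2), Pow(h, 2)) (Function('F')(h) = Mul(Rational(-1, 2), Mul(h, h)) = Mul(Rational(-1, 2), Pow(h, 2)))
Function('Y')(f, m) = 6 (Function('Y')(f, m) = Mul(3, 2) = 6)
Function('B')(t) = Add(-243, Mul(6, t)) (Function('B')(t) = Add(3, Mul(6, Add(t, -41))) = Add(3, Mul(6, Add(-41, t))) = Add(3, Add(-246, Mul(6, t))) = Add(-243, Mul(6, t)))
Add(Function('F')(54), Mul(-1, Function('B')(27))) = Add(Mul(Rational(-1, 2), Pow(54, 2)), Mul(-1, Add(-243, Mul(6, 27)))) = Add(Mul(Rational(-1, 2), 2916), Mul(-1, Add(-243, 162))) = Add(-1458, Mul(-1, -81)) = Add(-1458, 81) = -1377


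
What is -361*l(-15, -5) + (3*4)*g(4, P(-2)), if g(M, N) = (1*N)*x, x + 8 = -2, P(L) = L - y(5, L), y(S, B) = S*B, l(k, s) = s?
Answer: 845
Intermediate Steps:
y(S, B) = B*S
P(L) = -4*L (P(L) = L - L*5 = L - 5*L = -4*L)
x = -10 (x = -8 - 2 = -10)
g(M, N) = -10*N (g(M, N) = (1*N)*(-10) = N*(-10) = -10*N)
-361*l(-15, -5) + (3*4)*g(4, P(-2)) = -361*(-5) + (3*4)*(-(-40)*(-2)) = 1805 + 12*(-10*8) = 1805 + 12*(-80) = 1805 - 960 = 845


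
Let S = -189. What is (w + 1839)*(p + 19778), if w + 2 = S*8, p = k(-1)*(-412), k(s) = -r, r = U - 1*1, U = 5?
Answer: 6963450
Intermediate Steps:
r = 4 (r = 5 - 1*1 = 5 - 1 = 4)
k(s) = -4 (k(s) = -1*4 = -4)
p = 1648 (p = -4*(-412) = 1648)
w = -1514 (w = -2 - 189*8 = -2 - 1512 = -1514)
(w + 1839)*(p + 19778) = (-1514 + 1839)*(1648 + 19778) = 325*21426 = 6963450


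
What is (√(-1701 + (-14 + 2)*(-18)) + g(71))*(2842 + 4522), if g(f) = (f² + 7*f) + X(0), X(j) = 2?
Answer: 40796560 + 22092*I*√165 ≈ 4.0797e+7 + 2.8378e+5*I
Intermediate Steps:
g(f) = 2 + f² + 7*f (g(f) = (f² + 7*f) + 2 = 2 + f² + 7*f)
(√(-1701 + (-14 + 2)*(-18)) + g(71))*(2842 + 4522) = (√(-1701 + (-14 + 2)*(-18)) + (2 + 71² + 7*71))*(2842 + 4522) = (√(-1701 - 12*(-18)) + (2 + 5041 + 497))*7364 = (√(-1701 + 216) + 5540)*7364 = (√(-1485) + 5540)*7364 = (3*I*√165 + 5540)*7364 = (5540 + 3*I*√165)*7364 = 40796560 + 22092*I*√165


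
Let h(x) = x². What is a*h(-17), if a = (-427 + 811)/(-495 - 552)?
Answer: -36992/349 ≈ -105.99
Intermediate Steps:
a = -128/349 (a = 384/(-1047) = 384*(-1/1047) = -128/349 ≈ -0.36676)
a*h(-17) = -128/349*(-17)² = -128/349*289 = -36992/349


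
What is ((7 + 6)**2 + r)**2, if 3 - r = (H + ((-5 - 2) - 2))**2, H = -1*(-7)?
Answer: 28224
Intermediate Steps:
H = 7
r = -1 (r = 3 - (7 + ((-5 - 2) - 2))**2 = 3 - (7 + (-7 - 2))**2 = 3 - (7 - 9)**2 = 3 - 1*(-2)**2 = 3 - 1*4 = 3 - 4 = -1)
((7 + 6)**2 + r)**2 = ((7 + 6)**2 - 1)**2 = (13**2 - 1)**2 = (169 - 1)**2 = 168**2 = 28224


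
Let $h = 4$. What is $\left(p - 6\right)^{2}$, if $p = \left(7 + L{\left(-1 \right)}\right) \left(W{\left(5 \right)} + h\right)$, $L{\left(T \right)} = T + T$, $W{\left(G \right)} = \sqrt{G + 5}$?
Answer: $446 + 140 \sqrt{10} \approx 888.72$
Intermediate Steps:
$W{\left(G \right)} = \sqrt{5 + G}$
$L{\left(T \right)} = 2 T$
$p = 20 + 5 \sqrt{10}$ ($p = \left(7 + 2 \left(-1\right)\right) \left(\sqrt{5 + 5} + 4\right) = \left(7 - 2\right) \left(\sqrt{10} + 4\right) = 5 \left(4 + \sqrt{10}\right) = 20 + 5 \sqrt{10} \approx 35.811$)
$\left(p - 6\right)^{2} = \left(\left(20 + 5 \sqrt{10}\right) - 6\right)^{2} = \left(14 + 5 \sqrt{10}\right)^{2}$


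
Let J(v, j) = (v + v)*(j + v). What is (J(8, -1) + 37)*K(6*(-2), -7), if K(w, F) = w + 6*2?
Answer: 0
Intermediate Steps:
J(v, j) = 2*v*(j + v) (J(v, j) = (2*v)*(j + v) = 2*v*(j + v))
K(w, F) = 12 + w (K(w, F) = w + 12 = 12 + w)
(J(8, -1) + 37)*K(6*(-2), -7) = (2*8*(-1 + 8) + 37)*(12 + 6*(-2)) = (2*8*7 + 37)*(12 - 12) = (112 + 37)*0 = 149*0 = 0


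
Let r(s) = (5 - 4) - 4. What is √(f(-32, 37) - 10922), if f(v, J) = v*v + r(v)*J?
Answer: I*√10009 ≈ 100.05*I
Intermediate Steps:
r(s) = -3 (r(s) = 1 - 4 = -3)
f(v, J) = v² - 3*J (f(v, J) = v*v - 3*J = v² - 3*J)
√(f(-32, 37) - 10922) = √(((-32)² - 3*37) - 10922) = √((1024 - 111) - 10922) = √(913 - 10922) = √(-10009) = I*√10009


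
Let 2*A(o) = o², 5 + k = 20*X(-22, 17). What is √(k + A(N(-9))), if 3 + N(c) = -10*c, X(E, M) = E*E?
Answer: 3*√5982/2 ≈ 116.02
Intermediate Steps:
X(E, M) = E²
N(c) = -3 - 10*c
k = 9675 (k = -5 + 20*(-22)² = -5 + 20*484 = -5 + 9680 = 9675)
A(o) = o²/2
√(k + A(N(-9))) = √(9675 + (-3 - 10*(-9))²/2) = √(9675 + (-3 + 90)²/2) = √(9675 + (½)*87²) = √(9675 + (½)*7569) = √(9675 + 7569/2) = √(26919/2) = 3*√5982/2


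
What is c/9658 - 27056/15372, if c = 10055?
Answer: -26685347/37115694 ≈ -0.71898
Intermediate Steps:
c/9658 - 27056/15372 = 10055/9658 - 27056/15372 = 10055*(1/9658) - 27056*1/15372 = 10055/9658 - 6764/3843 = -26685347/37115694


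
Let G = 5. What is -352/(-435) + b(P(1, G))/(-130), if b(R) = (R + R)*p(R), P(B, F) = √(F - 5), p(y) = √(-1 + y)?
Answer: 352/435 ≈ 0.80920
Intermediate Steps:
P(B, F) = √(-5 + F)
b(R) = 2*R*√(-1 + R) (b(R) = (R + R)*√(-1 + R) = (2*R)*√(-1 + R) = 2*R*√(-1 + R))
-352/(-435) + b(P(1, G))/(-130) = -352/(-435) + (2*√(-5 + 5)*√(-1 + √(-5 + 5)))/(-130) = -352*(-1/435) + (2*√0*√(-1 + √0))*(-1/130) = 352/435 + (2*0*√(-1 + 0))*(-1/130) = 352/435 + (2*0*√(-1))*(-1/130) = 352/435 + (2*0*I)*(-1/130) = 352/435 + 0*(-1/130) = 352/435 + 0 = 352/435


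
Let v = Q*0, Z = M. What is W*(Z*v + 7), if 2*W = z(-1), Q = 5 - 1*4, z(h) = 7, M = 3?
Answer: 49/2 ≈ 24.500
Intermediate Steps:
Z = 3
Q = 1 (Q = 5 - 4 = 1)
W = 7/2 (W = (1/2)*7 = 7/2 ≈ 3.5000)
v = 0 (v = 1*0 = 0)
W*(Z*v + 7) = 7*(3*0 + 7)/2 = 7*(0 + 7)/2 = (7/2)*7 = 49/2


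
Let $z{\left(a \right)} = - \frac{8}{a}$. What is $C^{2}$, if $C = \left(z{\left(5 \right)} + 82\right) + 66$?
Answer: $\frac{535824}{25} \approx 21433.0$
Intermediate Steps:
$C = \frac{732}{5}$ ($C = \left(- \frac{8}{5} + 82\right) + 66 = \frac{402}{5} + 66 = \frac{732}{5} \approx 146.4$)
$C^{2} = \left(\frac{732}{5}\right)^{2} = \frac{535824}{25}$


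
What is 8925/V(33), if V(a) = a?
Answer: 2975/11 ≈ 270.45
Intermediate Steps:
8925/V(33) = 8925/33 = 8925*(1/33) = 2975/11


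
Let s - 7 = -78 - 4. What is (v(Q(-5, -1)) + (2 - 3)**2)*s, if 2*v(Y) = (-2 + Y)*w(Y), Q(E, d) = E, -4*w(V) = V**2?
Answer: -13725/8 ≈ -1715.6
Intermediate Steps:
s = -75 (s = 7 + (-78 - 4) = 7 - 82 = -75)
w(V) = -V**2/4
v(Y) = -Y**2*(-2 + Y)/8 (v(Y) = ((-2 + Y)*(-Y**2/4))/2 = (-Y**2*(-2 + Y)/4)/2 = -Y**2*(-2 + Y)/8)
(v(Q(-5, -1)) + (2 - 3)**2)*s = ((1/8)*(-5)**2*(2 - 1*(-5)) + (2 - 3)**2)*(-75) = ((1/8)*25*(2 + 5) + (-1)**2)*(-75) = ((1/8)*25*7 + 1)*(-75) = (175/8 + 1)*(-75) = (183/8)*(-75) = -13725/8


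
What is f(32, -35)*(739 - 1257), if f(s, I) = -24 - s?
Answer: 29008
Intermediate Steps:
f(32, -35)*(739 - 1257) = (-24 - 1*32)*(739 - 1257) = (-24 - 32)*(-518) = -56*(-518) = 29008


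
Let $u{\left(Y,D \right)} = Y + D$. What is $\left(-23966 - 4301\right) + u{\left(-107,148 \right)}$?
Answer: $-28226$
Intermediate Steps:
$u{\left(Y,D \right)} = D + Y$
$\left(-23966 - 4301\right) + u{\left(-107,148 \right)} = \left(-23966 - 4301\right) + \left(148 - 107\right) = -28267 + 41 = -28226$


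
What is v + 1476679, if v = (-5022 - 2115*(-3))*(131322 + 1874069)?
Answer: 2654608972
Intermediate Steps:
v = 2653132293 (v = (-5022 + 6345)*2005391 = 1323*2005391 = 2653132293)
v + 1476679 = 2653132293 + 1476679 = 2654608972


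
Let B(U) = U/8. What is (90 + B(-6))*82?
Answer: 14637/2 ≈ 7318.5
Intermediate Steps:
B(U) = U/8 (B(U) = U*(1/8) = U/8)
(90 + B(-6))*82 = (90 + (1/8)*(-6))*82 = (90 - 3/4)*82 = (357/4)*82 = 14637/2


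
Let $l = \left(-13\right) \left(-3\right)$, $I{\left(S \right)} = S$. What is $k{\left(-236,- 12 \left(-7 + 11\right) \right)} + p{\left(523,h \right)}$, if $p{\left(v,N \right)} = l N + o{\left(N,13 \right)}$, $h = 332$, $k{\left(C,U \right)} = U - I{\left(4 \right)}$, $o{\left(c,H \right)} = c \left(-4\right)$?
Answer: $11568$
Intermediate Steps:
$o{\left(c,H \right)} = - 4 c$
$k{\left(C,U \right)} = -4 + U$ ($k{\left(C,U \right)} = U - 4 = -4 + U$)
$l = 39$
$p{\left(v,N \right)} = 35 N$ ($p{\left(v,N \right)} = 39 N - 4 N = 35 N$)
$k{\left(-236,- 12 \left(-7 + 11\right) \right)} + p{\left(523,h \right)} = \left(-4 - 12 \left(-7 + 11\right)\right) + 35 \cdot 332 = \left(-4 - 48\right) + 11620 = -52 + 11620 = 11568$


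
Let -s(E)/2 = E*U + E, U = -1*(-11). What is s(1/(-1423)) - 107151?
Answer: -152475849/1423 ≈ -1.0715e+5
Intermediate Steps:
U = 11
s(E) = -24*E (s(E) = -2*(E*11 + E) = -2*(11*E + E) = -24*E)
s(1/(-1423)) - 107151 = -24/(-1423) - 107151 = -24*(-1/1423) - 107151 = 24/1423 - 107151 = -152475849/1423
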